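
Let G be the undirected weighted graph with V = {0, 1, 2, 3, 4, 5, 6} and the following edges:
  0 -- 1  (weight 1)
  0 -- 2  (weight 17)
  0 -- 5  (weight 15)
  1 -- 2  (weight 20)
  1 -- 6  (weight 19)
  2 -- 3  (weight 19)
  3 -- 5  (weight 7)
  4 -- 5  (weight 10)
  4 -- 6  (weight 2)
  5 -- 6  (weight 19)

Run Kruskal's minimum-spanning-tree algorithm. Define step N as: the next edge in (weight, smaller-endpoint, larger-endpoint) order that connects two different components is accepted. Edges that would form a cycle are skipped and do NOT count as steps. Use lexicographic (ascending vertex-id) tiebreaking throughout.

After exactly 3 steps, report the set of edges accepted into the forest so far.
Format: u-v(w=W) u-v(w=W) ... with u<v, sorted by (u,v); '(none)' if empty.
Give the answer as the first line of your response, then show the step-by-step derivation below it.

0-1(w=1) 3-5(w=7) 4-6(w=2)

step 1: add edge 0-1 (w=1); MST = {0-1(w=1)}
step 2: add edge 4-6 (w=2); MST = {0-1(w=1) 4-6(w=2)}
step 3: add edge 3-5 (w=7); MST = {0-1(w=1) 3-5(w=7) 4-6(w=2)}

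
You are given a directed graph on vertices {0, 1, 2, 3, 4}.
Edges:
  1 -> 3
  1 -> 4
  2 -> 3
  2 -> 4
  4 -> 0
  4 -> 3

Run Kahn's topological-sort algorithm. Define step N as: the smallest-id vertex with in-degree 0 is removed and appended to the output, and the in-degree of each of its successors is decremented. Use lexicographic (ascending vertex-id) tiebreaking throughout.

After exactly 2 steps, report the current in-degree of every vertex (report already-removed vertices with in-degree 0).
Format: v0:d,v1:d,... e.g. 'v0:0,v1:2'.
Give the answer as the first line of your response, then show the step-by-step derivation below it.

v0:1,v1:0,v2:0,v3:1,v4:0

step 1: output 1; order=[1]; indeg=(1,0,0,2,1)
step 2: output 2; order=[1,2]; indeg=(1,0,0,1,0)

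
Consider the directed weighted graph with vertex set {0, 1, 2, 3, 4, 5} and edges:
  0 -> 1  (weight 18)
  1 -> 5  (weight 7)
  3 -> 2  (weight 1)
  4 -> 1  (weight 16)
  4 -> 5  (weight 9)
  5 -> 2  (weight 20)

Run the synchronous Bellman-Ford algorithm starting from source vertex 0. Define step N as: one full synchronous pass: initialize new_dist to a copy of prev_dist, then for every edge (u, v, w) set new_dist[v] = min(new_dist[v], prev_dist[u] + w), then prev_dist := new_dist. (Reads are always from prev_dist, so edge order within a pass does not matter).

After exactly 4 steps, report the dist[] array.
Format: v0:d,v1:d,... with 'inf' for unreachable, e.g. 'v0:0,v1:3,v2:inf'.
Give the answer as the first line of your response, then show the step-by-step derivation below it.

v0:0,v1:18,v2:45,v3:inf,v4:inf,v5:25

step 1: dist = v0:0,v1:18,v2:inf,v3:inf,v4:inf,v5:inf
step 2: dist = v0:0,v1:18,v2:inf,v3:inf,v4:inf,v5:25
step 3: dist = v0:0,v1:18,v2:45,v3:inf,v4:inf,v5:25
step 4: dist = v0:0,v1:18,v2:45,v3:inf,v4:inf,v5:25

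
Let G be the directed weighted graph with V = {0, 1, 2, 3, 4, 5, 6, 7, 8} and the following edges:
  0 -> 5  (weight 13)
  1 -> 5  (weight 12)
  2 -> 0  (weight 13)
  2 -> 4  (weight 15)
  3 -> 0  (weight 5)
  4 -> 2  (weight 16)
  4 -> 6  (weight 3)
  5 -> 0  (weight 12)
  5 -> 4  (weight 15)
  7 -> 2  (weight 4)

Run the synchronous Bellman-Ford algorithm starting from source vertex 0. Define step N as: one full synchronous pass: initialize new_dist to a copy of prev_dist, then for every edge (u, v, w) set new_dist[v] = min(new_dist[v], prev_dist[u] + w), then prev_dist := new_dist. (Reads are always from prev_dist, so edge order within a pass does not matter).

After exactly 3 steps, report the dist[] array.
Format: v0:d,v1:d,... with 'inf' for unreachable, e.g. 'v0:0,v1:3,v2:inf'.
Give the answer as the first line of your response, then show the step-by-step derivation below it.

v0:0,v1:inf,v2:44,v3:inf,v4:28,v5:13,v6:31,v7:inf,v8:inf

step 1: dist = v0:0,v1:inf,v2:inf,v3:inf,v4:inf,v5:13,v6:inf,v7:inf,v8:inf
step 2: dist = v0:0,v1:inf,v2:inf,v3:inf,v4:28,v5:13,v6:inf,v7:inf,v8:inf
step 3: dist = v0:0,v1:inf,v2:44,v3:inf,v4:28,v5:13,v6:31,v7:inf,v8:inf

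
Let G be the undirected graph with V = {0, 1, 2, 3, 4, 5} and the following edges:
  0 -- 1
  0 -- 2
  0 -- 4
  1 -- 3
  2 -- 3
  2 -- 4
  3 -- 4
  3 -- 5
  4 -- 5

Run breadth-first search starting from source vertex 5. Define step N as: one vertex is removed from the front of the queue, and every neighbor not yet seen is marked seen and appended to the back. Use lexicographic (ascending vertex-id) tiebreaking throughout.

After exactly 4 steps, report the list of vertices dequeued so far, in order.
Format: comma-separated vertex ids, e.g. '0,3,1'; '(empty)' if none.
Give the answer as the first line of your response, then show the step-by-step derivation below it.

5,3,4,1

step 1: dequeue 5; queue=[3,4]; order=5
step 2: dequeue 3; queue=[4,1,2]; order=5,3
step 3: dequeue 4; queue=[1,2,0]; order=5,3,4
step 4: dequeue 1; queue=[2,0]; order=5,3,4,1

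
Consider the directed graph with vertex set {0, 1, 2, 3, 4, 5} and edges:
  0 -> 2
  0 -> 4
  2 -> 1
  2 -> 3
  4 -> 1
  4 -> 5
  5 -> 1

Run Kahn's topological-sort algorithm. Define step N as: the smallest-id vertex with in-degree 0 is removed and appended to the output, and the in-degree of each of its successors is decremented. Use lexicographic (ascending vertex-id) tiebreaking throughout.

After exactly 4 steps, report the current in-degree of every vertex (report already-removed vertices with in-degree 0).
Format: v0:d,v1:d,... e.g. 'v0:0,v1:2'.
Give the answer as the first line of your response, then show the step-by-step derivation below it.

v0:0,v1:1,v2:0,v3:0,v4:0,v5:0

step 1: output 0; order=[0]; indeg=(0,3,0,1,0,1)
step 2: output 2; order=[0,2]; indeg=(0,2,0,0,0,1)
step 3: output 3; order=[0,2,3]; indeg=(0,2,0,0,0,1)
step 4: output 4; order=[0,2,3,4]; indeg=(0,1,0,0,0,0)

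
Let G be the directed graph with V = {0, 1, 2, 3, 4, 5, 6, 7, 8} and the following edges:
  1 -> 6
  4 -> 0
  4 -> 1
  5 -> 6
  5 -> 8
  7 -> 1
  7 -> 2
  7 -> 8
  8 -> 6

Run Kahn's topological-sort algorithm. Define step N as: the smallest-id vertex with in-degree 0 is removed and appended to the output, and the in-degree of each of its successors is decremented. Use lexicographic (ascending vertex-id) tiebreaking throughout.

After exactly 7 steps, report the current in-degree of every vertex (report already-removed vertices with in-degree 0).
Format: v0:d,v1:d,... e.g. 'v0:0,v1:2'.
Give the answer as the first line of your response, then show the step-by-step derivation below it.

v0:0,v1:0,v2:0,v3:0,v4:0,v5:0,v6:1,v7:0,v8:0

step 1: output 3; order=[3]; indeg=(1,2,1,0,0,0,3,0,2)
step 2: output 4; order=[3,4]; indeg=(0,1,1,0,0,0,3,0,2)
step 3: output 0; order=[3,4,0]; indeg=(0,1,1,0,0,0,3,0,2)
step 4: output 5; order=[3,4,0,5]; indeg=(0,1,1,0,0,0,2,0,1)
step 5: output 7; order=[3,4,0,5,7]; indeg=(0,0,0,0,0,0,2,0,0)
step 6: output 1; order=[3,4,0,5,7,1]; indeg=(0,0,0,0,0,0,1,0,0)
step 7: output 2; order=[3,4,0,5,7,1,2]; indeg=(0,0,0,0,0,0,1,0,0)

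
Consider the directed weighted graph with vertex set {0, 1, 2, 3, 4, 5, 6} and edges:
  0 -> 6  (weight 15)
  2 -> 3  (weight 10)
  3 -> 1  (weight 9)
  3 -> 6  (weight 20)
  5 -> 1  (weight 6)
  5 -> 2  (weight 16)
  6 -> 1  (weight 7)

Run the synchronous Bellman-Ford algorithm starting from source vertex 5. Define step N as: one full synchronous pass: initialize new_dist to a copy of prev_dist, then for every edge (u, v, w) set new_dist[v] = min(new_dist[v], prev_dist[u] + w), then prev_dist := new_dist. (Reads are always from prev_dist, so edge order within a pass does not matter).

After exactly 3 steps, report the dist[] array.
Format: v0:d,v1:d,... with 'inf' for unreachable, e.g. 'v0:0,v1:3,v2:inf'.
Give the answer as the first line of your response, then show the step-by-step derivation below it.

v0:inf,v1:6,v2:16,v3:26,v4:inf,v5:0,v6:46

step 1: dist = v0:inf,v1:6,v2:16,v3:inf,v4:inf,v5:0,v6:inf
step 2: dist = v0:inf,v1:6,v2:16,v3:26,v4:inf,v5:0,v6:inf
step 3: dist = v0:inf,v1:6,v2:16,v3:26,v4:inf,v5:0,v6:46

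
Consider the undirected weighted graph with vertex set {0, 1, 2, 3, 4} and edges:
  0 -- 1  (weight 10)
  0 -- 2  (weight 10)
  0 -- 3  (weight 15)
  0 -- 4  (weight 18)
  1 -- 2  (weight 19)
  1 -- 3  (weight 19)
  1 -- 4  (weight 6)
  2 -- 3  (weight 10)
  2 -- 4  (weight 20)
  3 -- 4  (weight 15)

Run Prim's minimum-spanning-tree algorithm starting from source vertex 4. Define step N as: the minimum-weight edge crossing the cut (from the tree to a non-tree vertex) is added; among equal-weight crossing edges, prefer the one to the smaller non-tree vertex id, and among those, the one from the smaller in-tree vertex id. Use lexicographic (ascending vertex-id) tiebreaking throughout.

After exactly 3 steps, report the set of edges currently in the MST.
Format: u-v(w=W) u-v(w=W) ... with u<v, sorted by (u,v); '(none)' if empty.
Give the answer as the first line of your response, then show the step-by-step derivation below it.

0-1(w=10) 0-2(w=10) 1-4(w=6)

step 1: add edge 1-4 (w=6); MST = {1-4(w=6)}
step 2: add edge 0-1 (w=10); MST = {0-1(w=10) 1-4(w=6)}
step 3: add edge 0-2 (w=10); MST = {0-1(w=10) 0-2(w=10) 1-4(w=6)}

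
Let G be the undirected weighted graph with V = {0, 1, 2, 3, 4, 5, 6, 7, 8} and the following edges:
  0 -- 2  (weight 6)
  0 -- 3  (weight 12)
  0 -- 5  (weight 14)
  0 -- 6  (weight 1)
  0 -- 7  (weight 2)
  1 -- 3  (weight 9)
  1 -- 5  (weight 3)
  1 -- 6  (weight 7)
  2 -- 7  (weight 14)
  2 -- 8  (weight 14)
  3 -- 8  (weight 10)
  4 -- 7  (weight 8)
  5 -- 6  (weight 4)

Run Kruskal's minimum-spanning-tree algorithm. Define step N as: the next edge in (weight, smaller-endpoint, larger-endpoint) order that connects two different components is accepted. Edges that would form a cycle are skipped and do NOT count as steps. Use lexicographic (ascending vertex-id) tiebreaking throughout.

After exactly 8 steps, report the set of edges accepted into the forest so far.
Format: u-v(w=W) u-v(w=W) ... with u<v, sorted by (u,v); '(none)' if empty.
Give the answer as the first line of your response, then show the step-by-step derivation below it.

0-2(w=6) 0-6(w=1) 0-7(w=2) 1-3(w=9) 1-5(w=3) 3-8(w=10) 4-7(w=8) 5-6(w=4)

step 1: add edge 0-6 (w=1); MST = {0-6(w=1)}
step 2: add edge 0-7 (w=2); MST = {0-6(w=1) 0-7(w=2)}
step 3: add edge 1-5 (w=3); MST = {0-6(w=1) 0-7(w=2) 1-5(w=3)}
step 4: add edge 5-6 (w=4); MST = {0-6(w=1) 0-7(w=2) 1-5(w=3) 5-6(w=4)}
step 5: add edge 0-2 (w=6); MST = {0-2(w=6) 0-6(w=1) 0-7(w=2) 1-5(w=3) 5-6(w=4)}
step 6: add edge 4-7 (w=8); MST = {0-2(w=6) 0-6(w=1) 0-7(w=2) 1-5(w=3) 4-7(w=8) 5-6(w=4)}
step 7: add edge 1-3 (w=9); MST = {0-2(w=6) 0-6(w=1) 0-7(w=2) 1-3(w=9) 1-5(w=3) 4-7(w=8) 5-6(w=4)}
step 8: add edge 3-8 (w=10); MST = {0-2(w=6) 0-6(w=1) 0-7(w=2) 1-3(w=9) 1-5(w=3) 3-8(w=10) 4-7(w=8) 5-6(w=4)}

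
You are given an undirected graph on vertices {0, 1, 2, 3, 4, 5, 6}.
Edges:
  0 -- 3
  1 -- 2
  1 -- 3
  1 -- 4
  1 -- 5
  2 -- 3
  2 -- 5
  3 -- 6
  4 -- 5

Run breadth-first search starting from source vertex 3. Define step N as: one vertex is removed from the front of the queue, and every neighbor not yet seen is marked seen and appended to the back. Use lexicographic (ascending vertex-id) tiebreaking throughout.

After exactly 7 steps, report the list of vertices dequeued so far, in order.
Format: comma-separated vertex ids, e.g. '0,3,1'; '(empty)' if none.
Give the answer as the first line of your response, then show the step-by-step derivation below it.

3,0,1,2,6,4,5

step 1: dequeue 3; queue=[0,1,2,6]; order=3
step 2: dequeue 0; queue=[1,2,6]; order=3,0
step 3: dequeue 1; queue=[2,6,4,5]; order=3,0,1
step 4: dequeue 2; queue=[6,4,5]; order=3,0,1,2
step 5: dequeue 6; queue=[4,5]; order=3,0,1,2,6
step 6: dequeue 4; queue=[5]; order=3,0,1,2,6,4
step 7: dequeue 5; queue=[(empty)]; order=3,0,1,2,6,4,5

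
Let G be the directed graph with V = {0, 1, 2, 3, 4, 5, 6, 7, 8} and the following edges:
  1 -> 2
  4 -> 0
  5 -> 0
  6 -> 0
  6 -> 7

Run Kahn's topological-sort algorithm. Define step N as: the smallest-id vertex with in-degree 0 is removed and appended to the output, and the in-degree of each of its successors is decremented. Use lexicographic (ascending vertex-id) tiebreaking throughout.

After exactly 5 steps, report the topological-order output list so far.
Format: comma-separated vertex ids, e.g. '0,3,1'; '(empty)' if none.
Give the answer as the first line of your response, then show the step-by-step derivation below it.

1,2,3,4,5

step 1: output 1; order=[1]; indeg=(3,0,0,0,0,0,0,1,0)
step 2: output 2; order=[1,2]; indeg=(3,0,0,0,0,0,0,1,0)
step 3: output 3; order=[1,2,3]; indeg=(3,0,0,0,0,0,0,1,0)
step 4: output 4; order=[1,2,3,4]; indeg=(2,0,0,0,0,0,0,1,0)
step 5: output 5; order=[1,2,3,4,5]; indeg=(1,0,0,0,0,0,0,1,0)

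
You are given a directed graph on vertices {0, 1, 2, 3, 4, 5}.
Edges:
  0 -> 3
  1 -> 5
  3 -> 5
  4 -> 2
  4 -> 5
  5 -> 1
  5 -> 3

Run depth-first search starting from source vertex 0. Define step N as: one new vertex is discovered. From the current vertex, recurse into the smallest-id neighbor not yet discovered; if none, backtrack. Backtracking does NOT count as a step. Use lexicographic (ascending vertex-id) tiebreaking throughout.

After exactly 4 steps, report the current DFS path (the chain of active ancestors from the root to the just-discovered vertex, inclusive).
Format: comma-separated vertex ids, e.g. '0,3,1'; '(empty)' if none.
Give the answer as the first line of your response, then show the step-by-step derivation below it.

0,3,5,1

step 1: discover 0; path=0; order=0
step 2: discover 3; path=0>3; order=0,3
step 3: discover 5; path=0>3>5; order=0,3,5
step 4: discover 1; path=0>3>5>1; order=0,3,5,1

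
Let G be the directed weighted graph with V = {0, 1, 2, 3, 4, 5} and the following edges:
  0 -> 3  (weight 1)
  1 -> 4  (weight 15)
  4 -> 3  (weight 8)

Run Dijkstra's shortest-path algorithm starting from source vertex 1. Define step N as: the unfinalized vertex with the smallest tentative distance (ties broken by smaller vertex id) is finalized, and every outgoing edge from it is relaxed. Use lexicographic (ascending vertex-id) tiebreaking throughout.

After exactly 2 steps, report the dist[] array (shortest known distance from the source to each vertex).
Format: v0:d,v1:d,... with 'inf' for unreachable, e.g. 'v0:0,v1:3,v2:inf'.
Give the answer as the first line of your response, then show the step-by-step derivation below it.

v0:inf,v1:0,v2:inf,v3:23,v4:15,v5:inf

step 1: dist = v0:inf,v1:0,v2:inf,v3:inf,v4:15,v5:inf
step 2: dist = v0:inf,v1:0,v2:inf,v3:23,v4:15,v5:inf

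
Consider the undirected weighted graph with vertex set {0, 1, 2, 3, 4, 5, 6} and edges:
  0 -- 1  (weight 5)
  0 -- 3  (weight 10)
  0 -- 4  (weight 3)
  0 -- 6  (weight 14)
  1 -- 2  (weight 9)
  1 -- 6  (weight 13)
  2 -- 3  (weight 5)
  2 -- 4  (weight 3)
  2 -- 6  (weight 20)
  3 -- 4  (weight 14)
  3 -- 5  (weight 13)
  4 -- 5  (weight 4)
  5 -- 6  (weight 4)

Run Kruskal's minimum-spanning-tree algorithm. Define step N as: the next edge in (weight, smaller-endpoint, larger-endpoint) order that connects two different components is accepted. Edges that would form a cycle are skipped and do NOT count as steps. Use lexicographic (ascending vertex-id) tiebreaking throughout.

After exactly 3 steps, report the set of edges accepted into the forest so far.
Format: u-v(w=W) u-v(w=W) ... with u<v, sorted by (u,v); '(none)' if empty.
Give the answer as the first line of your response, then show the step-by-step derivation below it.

0-4(w=3) 2-4(w=3) 4-5(w=4)

step 1: add edge 0-4 (w=3); MST = {0-4(w=3)}
step 2: add edge 2-4 (w=3); MST = {0-4(w=3) 2-4(w=3)}
step 3: add edge 4-5 (w=4); MST = {0-4(w=3) 2-4(w=3) 4-5(w=4)}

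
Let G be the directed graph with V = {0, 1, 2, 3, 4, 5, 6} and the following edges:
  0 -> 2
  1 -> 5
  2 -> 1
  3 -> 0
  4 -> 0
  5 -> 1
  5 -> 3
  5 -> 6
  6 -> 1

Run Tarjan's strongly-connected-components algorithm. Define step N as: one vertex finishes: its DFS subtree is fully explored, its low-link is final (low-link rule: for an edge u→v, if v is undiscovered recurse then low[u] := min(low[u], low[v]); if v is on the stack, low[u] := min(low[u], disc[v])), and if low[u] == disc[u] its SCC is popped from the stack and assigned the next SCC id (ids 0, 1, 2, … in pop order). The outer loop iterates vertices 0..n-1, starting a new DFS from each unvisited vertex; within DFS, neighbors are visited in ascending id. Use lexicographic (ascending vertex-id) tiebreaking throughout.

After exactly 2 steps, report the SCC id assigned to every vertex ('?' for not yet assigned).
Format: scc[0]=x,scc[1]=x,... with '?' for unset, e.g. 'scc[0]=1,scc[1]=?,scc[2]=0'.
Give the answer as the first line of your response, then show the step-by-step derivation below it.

scc[0]=?,scc[1]=?,scc[2]=?,scc[3]=?,scc[4]=?,scc[5]=?,scc[6]=?

step 1: low=(low[0]=0,low[1]=2,low[2]=1,low[3]=0,low[4]=?,low[5]=2,low[6]=?); scc=(scc[0]=?,scc[1]=?,scc[2]=?,scc[3]=?,scc[4]=?,scc[5]=?,scc[6]=?)
step 2: low=(low[0]=0,low[1]=2,low[2]=1,low[3]=0,low[4]=?,low[5]=0,low[6]=2); scc=(scc[0]=?,scc[1]=?,scc[2]=?,scc[3]=?,scc[4]=?,scc[5]=?,scc[6]=?)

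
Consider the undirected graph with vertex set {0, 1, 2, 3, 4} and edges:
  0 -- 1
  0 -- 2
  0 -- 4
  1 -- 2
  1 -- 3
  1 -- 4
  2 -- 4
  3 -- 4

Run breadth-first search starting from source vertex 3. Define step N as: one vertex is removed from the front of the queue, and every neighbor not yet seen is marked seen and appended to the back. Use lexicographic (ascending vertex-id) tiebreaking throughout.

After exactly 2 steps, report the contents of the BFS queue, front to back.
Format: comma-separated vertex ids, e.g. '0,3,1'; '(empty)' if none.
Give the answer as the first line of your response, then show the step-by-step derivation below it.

4,0,2

step 1: dequeue 3; queue=[1,4]; order=3
step 2: dequeue 1; queue=[4,0,2]; order=3,1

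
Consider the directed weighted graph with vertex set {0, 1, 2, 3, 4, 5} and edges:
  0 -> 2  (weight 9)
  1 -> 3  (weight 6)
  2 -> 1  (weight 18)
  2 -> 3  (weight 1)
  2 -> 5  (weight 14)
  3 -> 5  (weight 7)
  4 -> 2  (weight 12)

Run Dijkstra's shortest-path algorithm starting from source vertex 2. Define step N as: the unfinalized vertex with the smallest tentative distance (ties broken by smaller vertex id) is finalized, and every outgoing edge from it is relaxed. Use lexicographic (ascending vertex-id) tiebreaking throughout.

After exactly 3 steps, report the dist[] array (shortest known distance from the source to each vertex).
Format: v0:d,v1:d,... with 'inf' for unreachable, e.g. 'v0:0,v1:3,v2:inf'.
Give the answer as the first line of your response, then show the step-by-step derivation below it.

v0:inf,v1:18,v2:0,v3:1,v4:inf,v5:8

step 1: dist = v0:inf,v1:18,v2:0,v3:1,v4:inf,v5:14
step 2: dist = v0:inf,v1:18,v2:0,v3:1,v4:inf,v5:8
step 3: dist = v0:inf,v1:18,v2:0,v3:1,v4:inf,v5:8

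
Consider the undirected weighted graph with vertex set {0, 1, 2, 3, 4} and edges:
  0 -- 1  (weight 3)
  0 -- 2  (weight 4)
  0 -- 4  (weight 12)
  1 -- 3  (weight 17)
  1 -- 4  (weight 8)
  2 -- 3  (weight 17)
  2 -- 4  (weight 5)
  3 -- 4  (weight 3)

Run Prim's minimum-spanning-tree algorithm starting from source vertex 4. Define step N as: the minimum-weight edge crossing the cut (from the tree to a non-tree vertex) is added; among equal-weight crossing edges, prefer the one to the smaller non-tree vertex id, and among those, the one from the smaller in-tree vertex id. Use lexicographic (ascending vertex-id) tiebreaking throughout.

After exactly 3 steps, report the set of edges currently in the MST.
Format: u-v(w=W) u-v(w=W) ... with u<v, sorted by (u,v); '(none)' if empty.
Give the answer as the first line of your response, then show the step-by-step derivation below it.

0-2(w=4) 2-4(w=5) 3-4(w=3)

step 1: add edge 3-4 (w=3); MST = {3-4(w=3)}
step 2: add edge 2-4 (w=5); MST = {2-4(w=5) 3-4(w=3)}
step 3: add edge 0-2 (w=4); MST = {0-2(w=4) 2-4(w=5) 3-4(w=3)}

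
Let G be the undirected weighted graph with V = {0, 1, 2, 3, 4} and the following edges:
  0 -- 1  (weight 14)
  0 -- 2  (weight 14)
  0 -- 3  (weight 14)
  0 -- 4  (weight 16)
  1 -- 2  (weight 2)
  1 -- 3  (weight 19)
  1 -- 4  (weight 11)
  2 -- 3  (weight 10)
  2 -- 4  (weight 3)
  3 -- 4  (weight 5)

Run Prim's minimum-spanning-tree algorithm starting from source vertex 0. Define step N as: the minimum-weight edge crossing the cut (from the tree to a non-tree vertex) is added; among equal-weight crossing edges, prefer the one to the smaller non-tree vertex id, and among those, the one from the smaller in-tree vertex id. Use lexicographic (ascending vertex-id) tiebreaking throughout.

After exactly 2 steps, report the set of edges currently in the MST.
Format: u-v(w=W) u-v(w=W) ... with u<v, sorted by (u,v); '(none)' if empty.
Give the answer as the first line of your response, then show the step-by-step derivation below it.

0-1(w=14) 1-2(w=2)

step 1: add edge 0-1 (w=14); MST = {0-1(w=14)}
step 2: add edge 1-2 (w=2); MST = {0-1(w=14) 1-2(w=2)}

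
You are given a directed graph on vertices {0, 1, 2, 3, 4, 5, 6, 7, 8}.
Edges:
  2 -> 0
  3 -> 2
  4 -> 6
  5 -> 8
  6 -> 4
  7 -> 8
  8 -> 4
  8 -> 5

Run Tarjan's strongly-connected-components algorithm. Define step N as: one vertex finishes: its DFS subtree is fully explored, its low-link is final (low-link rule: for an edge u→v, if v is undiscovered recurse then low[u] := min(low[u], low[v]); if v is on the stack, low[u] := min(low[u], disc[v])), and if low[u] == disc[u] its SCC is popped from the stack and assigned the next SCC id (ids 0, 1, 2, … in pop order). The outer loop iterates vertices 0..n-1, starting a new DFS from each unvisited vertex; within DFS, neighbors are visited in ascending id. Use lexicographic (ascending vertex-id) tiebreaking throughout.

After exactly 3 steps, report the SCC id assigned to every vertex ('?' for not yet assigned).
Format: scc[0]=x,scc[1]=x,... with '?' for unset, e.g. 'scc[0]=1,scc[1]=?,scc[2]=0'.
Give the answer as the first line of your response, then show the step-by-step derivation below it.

scc[0]=0,scc[1]=1,scc[2]=2,scc[3]=?,scc[4]=?,scc[5]=?,scc[6]=?,scc[7]=?,scc[8]=?

step 1: low=(low[0]=0,low[1]=?,low[2]=?,low[3]=?,low[4]=?,low[5]=?,low[6]=?,low[7]=?,low[8]=?); scc=(scc[0]=0,scc[1]=?,scc[2]=?,scc[3]=?,scc[4]=?,scc[5]=?,scc[6]=?,scc[7]=?,scc[8]=?)
step 2: low=(low[0]=0,low[1]=1,low[2]=?,low[3]=?,low[4]=?,low[5]=?,low[6]=?,low[7]=?,low[8]=?); scc=(scc[0]=0,scc[1]=1,scc[2]=?,scc[3]=?,scc[4]=?,scc[5]=?,scc[6]=?,scc[7]=?,scc[8]=?)
step 3: low=(low[0]=0,low[1]=1,low[2]=2,low[3]=?,low[4]=?,low[5]=?,low[6]=?,low[7]=?,low[8]=?); scc=(scc[0]=0,scc[1]=1,scc[2]=2,scc[3]=?,scc[4]=?,scc[5]=?,scc[6]=?,scc[7]=?,scc[8]=?)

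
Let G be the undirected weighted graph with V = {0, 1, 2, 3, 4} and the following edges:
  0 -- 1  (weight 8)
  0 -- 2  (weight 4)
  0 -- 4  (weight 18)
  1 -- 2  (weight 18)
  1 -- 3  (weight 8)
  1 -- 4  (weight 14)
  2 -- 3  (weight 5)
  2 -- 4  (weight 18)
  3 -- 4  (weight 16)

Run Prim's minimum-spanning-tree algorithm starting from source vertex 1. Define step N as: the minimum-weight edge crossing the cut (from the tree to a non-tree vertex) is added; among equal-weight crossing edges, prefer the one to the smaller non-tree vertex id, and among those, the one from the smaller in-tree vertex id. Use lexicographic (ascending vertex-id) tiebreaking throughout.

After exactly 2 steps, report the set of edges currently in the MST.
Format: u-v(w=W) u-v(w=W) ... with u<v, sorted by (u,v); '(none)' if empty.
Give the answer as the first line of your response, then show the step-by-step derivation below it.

0-1(w=8) 0-2(w=4)

step 1: add edge 0-1 (w=8); MST = {0-1(w=8)}
step 2: add edge 0-2 (w=4); MST = {0-1(w=8) 0-2(w=4)}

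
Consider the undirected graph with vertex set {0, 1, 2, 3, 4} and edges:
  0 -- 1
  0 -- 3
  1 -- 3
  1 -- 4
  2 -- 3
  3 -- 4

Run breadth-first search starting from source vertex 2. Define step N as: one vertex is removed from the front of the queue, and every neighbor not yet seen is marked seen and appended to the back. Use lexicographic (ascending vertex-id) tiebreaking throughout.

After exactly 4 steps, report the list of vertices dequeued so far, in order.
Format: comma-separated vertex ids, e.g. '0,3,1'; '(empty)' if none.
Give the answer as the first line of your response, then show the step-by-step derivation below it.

2,3,0,1

step 1: dequeue 2; queue=[3]; order=2
step 2: dequeue 3; queue=[0,1,4]; order=2,3
step 3: dequeue 0; queue=[1,4]; order=2,3,0
step 4: dequeue 1; queue=[4]; order=2,3,0,1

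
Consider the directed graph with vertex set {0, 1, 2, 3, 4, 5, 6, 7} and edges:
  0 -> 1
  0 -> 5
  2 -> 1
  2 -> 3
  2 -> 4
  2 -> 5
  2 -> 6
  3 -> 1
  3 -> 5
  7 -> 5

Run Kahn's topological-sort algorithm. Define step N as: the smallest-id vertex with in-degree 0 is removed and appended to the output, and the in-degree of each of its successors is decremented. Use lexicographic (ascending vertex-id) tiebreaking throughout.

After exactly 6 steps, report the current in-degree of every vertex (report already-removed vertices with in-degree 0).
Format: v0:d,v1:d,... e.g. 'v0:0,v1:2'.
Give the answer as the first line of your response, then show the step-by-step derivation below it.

v0:0,v1:0,v2:0,v3:0,v4:0,v5:1,v6:0,v7:0

step 1: output 0; order=[0]; indeg=(0,2,0,1,1,3,1,0)
step 2: output 2; order=[0,2]; indeg=(0,1,0,0,0,2,0,0)
step 3: output 3; order=[0,2,3]; indeg=(0,0,0,0,0,1,0,0)
step 4: output 1; order=[0,2,3,1]; indeg=(0,0,0,0,0,1,0,0)
step 5: output 4; order=[0,2,3,1,4]; indeg=(0,0,0,0,0,1,0,0)
step 6: output 6; order=[0,2,3,1,4,6]; indeg=(0,0,0,0,0,1,0,0)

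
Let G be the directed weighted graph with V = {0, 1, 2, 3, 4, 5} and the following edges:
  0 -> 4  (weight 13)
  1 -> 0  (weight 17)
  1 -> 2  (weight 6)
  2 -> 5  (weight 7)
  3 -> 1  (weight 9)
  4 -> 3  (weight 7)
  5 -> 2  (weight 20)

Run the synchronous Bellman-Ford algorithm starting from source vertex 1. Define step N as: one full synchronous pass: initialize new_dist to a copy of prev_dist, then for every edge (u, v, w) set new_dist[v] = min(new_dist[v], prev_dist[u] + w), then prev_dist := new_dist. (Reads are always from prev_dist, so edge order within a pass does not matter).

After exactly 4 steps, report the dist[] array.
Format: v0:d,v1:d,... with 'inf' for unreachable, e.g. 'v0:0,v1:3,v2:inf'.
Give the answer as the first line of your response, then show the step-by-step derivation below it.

v0:17,v1:0,v2:6,v3:37,v4:30,v5:13

step 1: dist = v0:17,v1:0,v2:6,v3:inf,v4:inf,v5:inf
step 2: dist = v0:17,v1:0,v2:6,v3:inf,v4:30,v5:13
step 3: dist = v0:17,v1:0,v2:6,v3:37,v4:30,v5:13
step 4: dist = v0:17,v1:0,v2:6,v3:37,v4:30,v5:13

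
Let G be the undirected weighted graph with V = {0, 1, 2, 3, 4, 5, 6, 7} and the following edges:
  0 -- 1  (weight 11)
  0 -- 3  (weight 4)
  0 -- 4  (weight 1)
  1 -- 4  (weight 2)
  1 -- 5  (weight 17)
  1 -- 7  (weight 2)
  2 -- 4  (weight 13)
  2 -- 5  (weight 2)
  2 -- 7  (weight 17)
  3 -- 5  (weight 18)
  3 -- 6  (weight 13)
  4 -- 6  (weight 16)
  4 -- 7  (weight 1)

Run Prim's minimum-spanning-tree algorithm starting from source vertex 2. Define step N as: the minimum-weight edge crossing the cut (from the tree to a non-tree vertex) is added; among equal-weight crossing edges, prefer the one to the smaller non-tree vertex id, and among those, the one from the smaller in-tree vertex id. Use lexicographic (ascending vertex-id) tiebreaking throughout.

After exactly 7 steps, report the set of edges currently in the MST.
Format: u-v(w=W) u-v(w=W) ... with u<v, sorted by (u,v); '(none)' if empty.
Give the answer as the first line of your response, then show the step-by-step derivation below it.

0-3(w=4) 0-4(w=1) 1-4(w=2) 2-4(w=13) 2-5(w=2) 3-6(w=13) 4-7(w=1)

step 1: add edge 2-5 (w=2); MST = {2-5(w=2)}
step 2: add edge 2-4 (w=13); MST = {2-4(w=13) 2-5(w=2)}
step 3: add edge 0-4 (w=1); MST = {0-4(w=1) 2-4(w=13) 2-5(w=2)}
step 4: add edge 4-7 (w=1); MST = {0-4(w=1) 2-4(w=13) 2-5(w=2) 4-7(w=1)}
step 5: add edge 1-4 (w=2); MST = {0-4(w=1) 1-4(w=2) 2-4(w=13) 2-5(w=2) 4-7(w=1)}
step 6: add edge 0-3 (w=4); MST = {0-3(w=4) 0-4(w=1) 1-4(w=2) 2-4(w=13) 2-5(w=2) 4-7(w=1)}
step 7: add edge 3-6 (w=13); MST = {0-3(w=4) 0-4(w=1) 1-4(w=2) 2-4(w=13) 2-5(w=2) 3-6(w=13) 4-7(w=1)}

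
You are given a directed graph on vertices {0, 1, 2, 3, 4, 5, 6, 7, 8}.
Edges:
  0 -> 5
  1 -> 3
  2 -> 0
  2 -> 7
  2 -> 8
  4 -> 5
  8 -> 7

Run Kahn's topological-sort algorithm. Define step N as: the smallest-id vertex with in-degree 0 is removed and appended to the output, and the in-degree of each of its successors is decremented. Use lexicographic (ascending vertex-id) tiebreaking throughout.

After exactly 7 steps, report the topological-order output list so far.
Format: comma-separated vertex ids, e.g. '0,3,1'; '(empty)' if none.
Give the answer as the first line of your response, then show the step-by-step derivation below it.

1,2,0,3,4,5,6

step 1: output 1; order=[1]; indeg=(1,0,0,0,0,2,0,2,1)
step 2: output 2; order=[1,2]; indeg=(0,0,0,0,0,2,0,1,0)
step 3: output 0; order=[1,2,0]; indeg=(0,0,0,0,0,1,0,1,0)
step 4: output 3; order=[1,2,0,3]; indeg=(0,0,0,0,0,1,0,1,0)
step 5: output 4; order=[1,2,0,3,4]; indeg=(0,0,0,0,0,0,0,1,0)
step 6: output 5; order=[1,2,0,3,4,5]; indeg=(0,0,0,0,0,0,0,1,0)
step 7: output 6; order=[1,2,0,3,4,5,6]; indeg=(0,0,0,0,0,0,0,1,0)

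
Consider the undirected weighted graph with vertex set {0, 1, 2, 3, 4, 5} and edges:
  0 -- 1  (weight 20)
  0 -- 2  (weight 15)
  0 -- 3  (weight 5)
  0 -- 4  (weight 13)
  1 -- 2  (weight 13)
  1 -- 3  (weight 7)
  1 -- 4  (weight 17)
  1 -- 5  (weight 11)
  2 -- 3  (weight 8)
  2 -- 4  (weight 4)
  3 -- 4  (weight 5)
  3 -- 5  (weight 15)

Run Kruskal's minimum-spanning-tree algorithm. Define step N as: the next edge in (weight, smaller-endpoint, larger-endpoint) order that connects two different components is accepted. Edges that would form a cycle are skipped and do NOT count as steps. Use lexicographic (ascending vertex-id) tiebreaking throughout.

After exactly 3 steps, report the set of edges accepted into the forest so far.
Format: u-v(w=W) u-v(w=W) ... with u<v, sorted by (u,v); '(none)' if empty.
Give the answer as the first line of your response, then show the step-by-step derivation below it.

0-3(w=5) 2-4(w=4) 3-4(w=5)

step 1: add edge 2-4 (w=4); MST = {2-4(w=4)}
step 2: add edge 0-3 (w=5); MST = {0-3(w=5) 2-4(w=4)}
step 3: add edge 3-4 (w=5); MST = {0-3(w=5) 2-4(w=4) 3-4(w=5)}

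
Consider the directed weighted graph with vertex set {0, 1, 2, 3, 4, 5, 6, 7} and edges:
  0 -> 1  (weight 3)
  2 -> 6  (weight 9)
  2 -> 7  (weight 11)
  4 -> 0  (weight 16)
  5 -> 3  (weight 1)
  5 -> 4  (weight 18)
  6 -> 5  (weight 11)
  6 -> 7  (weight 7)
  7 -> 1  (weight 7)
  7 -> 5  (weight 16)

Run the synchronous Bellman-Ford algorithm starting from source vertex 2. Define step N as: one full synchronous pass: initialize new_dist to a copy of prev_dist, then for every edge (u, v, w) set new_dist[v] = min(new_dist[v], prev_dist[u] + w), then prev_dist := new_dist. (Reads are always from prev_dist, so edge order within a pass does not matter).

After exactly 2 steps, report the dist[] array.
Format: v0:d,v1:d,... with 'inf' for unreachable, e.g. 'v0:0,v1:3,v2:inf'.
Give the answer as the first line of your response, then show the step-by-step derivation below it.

v0:inf,v1:18,v2:0,v3:inf,v4:inf,v5:20,v6:9,v7:11

step 1: dist = v0:inf,v1:inf,v2:0,v3:inf,v4:inf,v5:inf,v6:9,v7:11
step 2: dist = v0:inf,v1:18,v2:0,v3:inf,v4:inf,v5:20,v6:9,v7:11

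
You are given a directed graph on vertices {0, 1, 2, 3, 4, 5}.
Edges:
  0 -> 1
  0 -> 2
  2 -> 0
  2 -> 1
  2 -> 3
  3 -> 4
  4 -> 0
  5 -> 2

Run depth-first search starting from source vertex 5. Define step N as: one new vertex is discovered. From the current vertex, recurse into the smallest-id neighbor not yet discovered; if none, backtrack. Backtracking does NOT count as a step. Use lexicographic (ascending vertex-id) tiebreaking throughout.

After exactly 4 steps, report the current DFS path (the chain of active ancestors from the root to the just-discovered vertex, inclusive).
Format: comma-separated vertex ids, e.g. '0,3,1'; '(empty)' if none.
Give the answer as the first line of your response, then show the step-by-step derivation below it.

5,2,0,1

step 1: discover 5; path=5; order=5
step 2: discover 2; path=5>2; order=5,2
step 3: discover 0; path=5>2>0; order=5,2,0
step 4: discover 1; path=5>2>0>1; order=5,2,0,1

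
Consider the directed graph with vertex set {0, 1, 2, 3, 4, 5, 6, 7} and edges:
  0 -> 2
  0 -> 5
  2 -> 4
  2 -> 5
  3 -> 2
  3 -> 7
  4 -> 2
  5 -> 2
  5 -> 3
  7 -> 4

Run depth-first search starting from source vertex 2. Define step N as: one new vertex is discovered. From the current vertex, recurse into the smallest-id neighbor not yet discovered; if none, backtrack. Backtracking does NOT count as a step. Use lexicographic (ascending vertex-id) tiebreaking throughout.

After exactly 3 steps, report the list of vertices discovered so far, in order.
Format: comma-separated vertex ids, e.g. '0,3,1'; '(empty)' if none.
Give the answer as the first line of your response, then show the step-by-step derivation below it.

2,4,5

step 1: discover 2; path=2; order=2
step 2: discover 4; path=2>4; order=2,4
step 3: discover 5; path=2>5; order=2,4,5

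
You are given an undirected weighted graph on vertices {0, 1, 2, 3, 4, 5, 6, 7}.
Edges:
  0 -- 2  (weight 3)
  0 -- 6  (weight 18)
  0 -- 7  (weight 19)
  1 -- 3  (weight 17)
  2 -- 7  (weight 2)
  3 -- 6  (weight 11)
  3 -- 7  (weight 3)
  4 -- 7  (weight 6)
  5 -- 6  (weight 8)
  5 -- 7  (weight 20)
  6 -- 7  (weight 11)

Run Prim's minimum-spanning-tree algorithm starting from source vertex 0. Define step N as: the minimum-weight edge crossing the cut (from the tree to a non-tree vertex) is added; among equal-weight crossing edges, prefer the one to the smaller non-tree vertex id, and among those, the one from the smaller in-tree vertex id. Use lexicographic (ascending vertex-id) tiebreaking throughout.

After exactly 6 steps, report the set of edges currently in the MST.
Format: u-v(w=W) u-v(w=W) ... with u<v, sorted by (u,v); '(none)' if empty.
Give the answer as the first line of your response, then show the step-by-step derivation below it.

0-2(w=3) 2-7(w=2) 3-6(w=11) 3-7(w=3) 4-7(w=6) 5-6(w=8)

step 1: add edge 0-2 (w=3); MST = {0-2(w=3)}
step 2: add edge 2-7 (w=2); MST = {0-2(w=3) 2-7(w=2)}
step 3: add edge 3-7 (w=3); MST = {0-2(w=3) 2-7(w=2) 3-7(w=3)}
step 4: add edge 4-7 (w=6); MST = {0-2(w=3) 2-7(w=2) 3-7(w=3) 4-7(w=6)}
step 5: add edge 3-6 (w=11); MST = {0-2(w=3) 2-7(w=2) 3-6(w=11) 3-7(w=3) 4-7(w=6)}
step 6: add edge 5-6 (w=8); MST = {0-2(w=3) 2-7(w=2) 3-6(w=11) 3-7(w=3) 4-7(w=6) 5-6(w=8)}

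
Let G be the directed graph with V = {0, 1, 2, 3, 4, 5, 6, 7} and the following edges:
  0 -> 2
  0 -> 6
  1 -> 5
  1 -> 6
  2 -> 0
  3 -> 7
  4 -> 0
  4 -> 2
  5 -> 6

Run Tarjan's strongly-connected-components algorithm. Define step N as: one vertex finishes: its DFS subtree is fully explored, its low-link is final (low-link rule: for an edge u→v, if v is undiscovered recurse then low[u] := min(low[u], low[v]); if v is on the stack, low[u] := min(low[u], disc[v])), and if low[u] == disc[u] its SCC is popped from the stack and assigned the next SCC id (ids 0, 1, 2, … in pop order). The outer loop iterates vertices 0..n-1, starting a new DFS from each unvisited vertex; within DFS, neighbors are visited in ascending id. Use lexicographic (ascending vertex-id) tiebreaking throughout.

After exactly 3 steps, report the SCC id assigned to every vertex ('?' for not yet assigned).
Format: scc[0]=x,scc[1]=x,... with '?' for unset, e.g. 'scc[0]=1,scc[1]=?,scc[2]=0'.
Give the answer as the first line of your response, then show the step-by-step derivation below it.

scc[0]=1,scc[1]=?,scc[2]=1,scc[3]=?,scc[4]=?,scc[5]=?,scc[6]=0,scc[7]=?

step 1: low=(low[0]=0,low[1]=?,low[2]=0,low[3]=?,low[4]=?,low[5]=?,low[6]=?,low[7]=?); scc=(scc[0]=?,scc[1]=?,scc[2]=?,scc[3]=?,scc[4]=?,scc[5]=?,scc[6]=?,scc[7]=?)
step 2: low=(low[0]=0,low[1]=?,low[2]=0,low[3]=?,low[4]=?,low[5]=?,low[6]=2,low[7]=?); scc=(scc[0]=?,scc[1]=?,scc[2]=?,scc[3]=?,scc[4]=?,scc[5]=?,scc[6]=0,scc[7]=?)
step 3: low=(low[0]=0,low[1]=?,low[2]=0,low[3]=?,low[4]=?,low[5]=?,low[6]=2,low[7]=?); scc=(scc[0]=1,scc[1]=?,scc[2]=1,scc[3]=?,scc[4]=?,scc[5]=?,scc[6]=0,scc[7]=?)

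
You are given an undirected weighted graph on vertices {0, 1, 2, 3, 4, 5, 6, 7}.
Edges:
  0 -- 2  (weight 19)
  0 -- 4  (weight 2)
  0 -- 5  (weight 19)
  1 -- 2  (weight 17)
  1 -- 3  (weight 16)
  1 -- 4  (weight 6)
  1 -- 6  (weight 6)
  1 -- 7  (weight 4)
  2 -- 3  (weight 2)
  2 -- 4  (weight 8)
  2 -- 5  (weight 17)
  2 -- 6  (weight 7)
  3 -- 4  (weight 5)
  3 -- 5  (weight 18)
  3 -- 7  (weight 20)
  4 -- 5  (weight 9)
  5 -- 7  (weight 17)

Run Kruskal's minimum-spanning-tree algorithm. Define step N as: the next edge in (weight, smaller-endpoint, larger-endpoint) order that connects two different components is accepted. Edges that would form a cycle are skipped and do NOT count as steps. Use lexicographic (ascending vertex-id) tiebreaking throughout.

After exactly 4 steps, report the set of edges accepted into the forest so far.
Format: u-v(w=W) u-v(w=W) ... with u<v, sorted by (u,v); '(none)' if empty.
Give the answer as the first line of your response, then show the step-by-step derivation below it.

0-4(w=2) 1-7(w=4) 2-3(w=2) 3-4(w=5)

step 1: add edge 0-4 (w=2); MST = {0-4(w=2)}
step 2: add edge 2-3 (w=2); MST = {0-4(w=2) 2-3(w=2)}
step 3: add edge 1-7 (w=4); MST = {0-4(w=2) 1-7(w=4) 2-3(w=2)}
step 4: add edge 3-4 (w=5); MST = {0-4(w=2) 1-7(w=4) 2-3(w=2) 3-4(w=5)}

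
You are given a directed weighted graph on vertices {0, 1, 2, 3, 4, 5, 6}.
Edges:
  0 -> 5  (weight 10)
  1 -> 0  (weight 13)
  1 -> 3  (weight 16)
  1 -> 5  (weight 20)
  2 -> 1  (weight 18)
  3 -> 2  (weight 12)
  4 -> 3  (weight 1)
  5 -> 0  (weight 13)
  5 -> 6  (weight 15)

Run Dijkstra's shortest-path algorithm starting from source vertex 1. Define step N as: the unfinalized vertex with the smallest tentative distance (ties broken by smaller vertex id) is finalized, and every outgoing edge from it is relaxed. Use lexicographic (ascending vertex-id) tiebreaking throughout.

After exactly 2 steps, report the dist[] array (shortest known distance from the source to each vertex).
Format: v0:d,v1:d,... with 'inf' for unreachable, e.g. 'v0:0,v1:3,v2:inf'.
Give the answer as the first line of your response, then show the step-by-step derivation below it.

v0:13,v1:0,v2:inf,v3:16,v4:inf,v5:20,v6:inf

step 1: dist = v0:13,v1:0,v2:inf,v3:16,v4:inf,v5:20,v6:inf
step 2: dist = v0:13,v1:0,v2:inf,v3:16,v4:inf,v5:20,v6:inf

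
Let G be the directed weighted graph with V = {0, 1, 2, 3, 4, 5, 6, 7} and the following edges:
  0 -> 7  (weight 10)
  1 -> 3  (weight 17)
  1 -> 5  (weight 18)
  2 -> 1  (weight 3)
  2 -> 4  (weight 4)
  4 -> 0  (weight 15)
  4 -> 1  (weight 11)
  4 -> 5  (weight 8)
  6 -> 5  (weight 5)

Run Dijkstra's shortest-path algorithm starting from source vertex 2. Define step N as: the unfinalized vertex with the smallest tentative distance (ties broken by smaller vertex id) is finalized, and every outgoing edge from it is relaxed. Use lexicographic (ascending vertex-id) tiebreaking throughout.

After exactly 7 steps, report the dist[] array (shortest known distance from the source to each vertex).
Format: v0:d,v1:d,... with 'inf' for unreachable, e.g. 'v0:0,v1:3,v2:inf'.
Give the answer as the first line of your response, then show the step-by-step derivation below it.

v0:19,v1:3,v2:0,v3:20,v4:4,v5:12,v6:inf,v7:29

step 1: dist = v0:inf,v1:3,v2:0,v3:inf,v4:4,v5:inf,v6:inf,v7:inf
step 2: dist = v0:inf,v1:3,v2:0,v3:20,v4:4,v5:21,v6:inf,v7:inf
step 3: dist = v0:19,v1:3,v2:0,v3:20,v4:4,v5:12,v6:inf,v7:inf
step 4: dist = v0:19,v1:3,v2:0,v3:20,v4:4,v5:12,v6:inf,v7:inf
step 5: dist = v0:19,v1:3,v2:0,v3:20,v4:4,v5:12,v6:inf,v7:29
step 6: dist = v0:19,v1:3,v2:0,v3:20,v4:4,v5:12,v6:inf,v7:29
step 7: dist = v0:19,v1:3,v2:0,v3:20,v4:4,v5:12,v6:inf,v7:29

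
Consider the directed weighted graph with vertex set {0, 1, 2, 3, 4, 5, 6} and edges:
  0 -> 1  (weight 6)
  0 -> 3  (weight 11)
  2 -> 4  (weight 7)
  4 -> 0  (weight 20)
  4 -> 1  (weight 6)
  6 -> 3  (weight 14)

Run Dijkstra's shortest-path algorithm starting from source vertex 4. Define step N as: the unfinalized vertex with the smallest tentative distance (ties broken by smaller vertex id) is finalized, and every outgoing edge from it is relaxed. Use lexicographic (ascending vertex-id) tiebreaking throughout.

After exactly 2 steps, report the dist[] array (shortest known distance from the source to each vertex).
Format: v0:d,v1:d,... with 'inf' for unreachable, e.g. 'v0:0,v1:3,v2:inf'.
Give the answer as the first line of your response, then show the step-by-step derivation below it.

v0:20,v1:6,v2:inf,v3:inf,v4:0,v5:inf,v6:inf

step 1: dist = v0:20,v1:6,v2:inf,v3:inf,v4:0,v5:inf,v6:inf
step 2: dist = v0:20,v1:6,v2:inf,v3:inf,v4:0,v5:inf,v6:inf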